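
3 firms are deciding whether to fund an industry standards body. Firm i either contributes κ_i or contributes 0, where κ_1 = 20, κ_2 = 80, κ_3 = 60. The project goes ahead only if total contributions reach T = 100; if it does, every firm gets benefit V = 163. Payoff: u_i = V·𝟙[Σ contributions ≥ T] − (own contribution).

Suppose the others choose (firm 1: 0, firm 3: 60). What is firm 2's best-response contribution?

Others' total = 60. Contributing 80 brings total to 140 ≥ 100: gain V − κ_2 = 83.
Best response: 80.

80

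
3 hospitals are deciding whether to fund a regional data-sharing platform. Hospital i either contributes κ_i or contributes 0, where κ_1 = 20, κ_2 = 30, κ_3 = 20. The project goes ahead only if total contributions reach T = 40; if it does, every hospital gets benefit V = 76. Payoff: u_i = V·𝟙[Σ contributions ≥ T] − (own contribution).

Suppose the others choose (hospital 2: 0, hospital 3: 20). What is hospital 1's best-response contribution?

Others' total = 20. Contributing 20 brings total to 40 ≥ 40: gain V − κ_1 = 56.
Best response: 20.

20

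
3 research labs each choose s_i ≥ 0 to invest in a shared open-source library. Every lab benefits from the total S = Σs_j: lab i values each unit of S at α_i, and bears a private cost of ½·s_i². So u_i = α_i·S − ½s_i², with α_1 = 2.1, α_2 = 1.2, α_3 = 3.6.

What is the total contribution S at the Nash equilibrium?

Lab i's FOC: ∂u_i/∂s_i = α_i − s_i = 0, so s_i* = α_i.
NE contributions = (2.1, 1.2, 3.6); S = 6.9.

6.9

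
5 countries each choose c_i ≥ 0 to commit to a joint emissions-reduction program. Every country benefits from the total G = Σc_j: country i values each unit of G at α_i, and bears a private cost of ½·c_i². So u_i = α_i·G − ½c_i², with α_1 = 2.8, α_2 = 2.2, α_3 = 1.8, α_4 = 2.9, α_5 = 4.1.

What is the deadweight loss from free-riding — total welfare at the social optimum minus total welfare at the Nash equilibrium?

Country i's FOC: ∂u_i/∂c_i = α_i − c_i = 0, so c_i* = α_i.
NE contributions = (2.8, 2.2, 1.8, 2.9, 4.1); G = 13.8.
W^NE = (Σα)·G − ½Σα_i² = 13.8² − ½·41.14 = 169.87.
Planner sets c_i = Σα_j = 13.8 for every i, so G^SO = 5·13.8 = 69.
W^SO = (Σα)·G^SO − ½·5·(Σα)² = (5/2)·13.8² = 476.1.
Deadweight loss = W^SO − W^NE = 306.23.

306.23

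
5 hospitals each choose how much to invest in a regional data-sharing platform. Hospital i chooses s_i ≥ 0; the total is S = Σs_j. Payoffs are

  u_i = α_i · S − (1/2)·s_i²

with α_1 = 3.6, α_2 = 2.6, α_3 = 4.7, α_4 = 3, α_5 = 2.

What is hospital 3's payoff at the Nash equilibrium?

Hospital i's FOC: ∂u_i/∂s_i = α_i − s_i = 0, so s_i* = α_i.
NE contributions = (3.6, 2.6, 4.7, 3, 2); S = 15.9.
u_3 = α_3·S − ½·(s_3)² = 4.7·15.9 − ½·4.7² = 63.685.

63.685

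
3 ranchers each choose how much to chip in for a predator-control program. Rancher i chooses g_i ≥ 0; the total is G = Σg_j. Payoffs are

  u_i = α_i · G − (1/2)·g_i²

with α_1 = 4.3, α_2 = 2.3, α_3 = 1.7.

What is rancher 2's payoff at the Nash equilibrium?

16.445

Rancher i's FOC: ∂u_i/∂g_i = α_i − g_i = 0, so g_i* = α_i.
NE contributions = (4.3, 2.3, 1.7); G = 8.3.
u_2 = α_2·G − ½·(g_2)² = 2.3·8.3 − ½·2.3² = 16.445.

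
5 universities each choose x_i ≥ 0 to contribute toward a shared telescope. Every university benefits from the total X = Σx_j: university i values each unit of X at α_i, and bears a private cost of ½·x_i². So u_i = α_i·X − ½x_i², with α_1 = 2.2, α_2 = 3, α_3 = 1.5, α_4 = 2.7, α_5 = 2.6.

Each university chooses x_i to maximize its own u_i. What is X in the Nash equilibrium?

University i's FOC: ∂u_i/∂x_i = α_i − x_i = 0, so x_i* = α_i.
NE contributions = (2.2, 3, 1.5, 2.7, 2.6); X = 12.

12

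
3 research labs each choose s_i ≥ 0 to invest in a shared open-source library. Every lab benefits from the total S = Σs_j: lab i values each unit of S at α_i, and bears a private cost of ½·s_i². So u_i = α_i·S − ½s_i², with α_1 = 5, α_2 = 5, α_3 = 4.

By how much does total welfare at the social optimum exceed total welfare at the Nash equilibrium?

Lab i's FOC: ∂u_i/∂s_i = α_i − s_i = 0, so s_i* = α_i.
NE contributions = (5, 5, 4); S = 14.
W^NE = (Σα)·S − ½Σα_i² = 14² − ½·66 = 163.
Planner sets s_i = Σα_j = 14 for every i, so S^SO = 3·14 = 42.
W^SO = (Σα)·S^SO − ½·3·(Σα)² = (3/2)·14² = 294.
Deadweight loss = W^SO − W^NE = 131.

131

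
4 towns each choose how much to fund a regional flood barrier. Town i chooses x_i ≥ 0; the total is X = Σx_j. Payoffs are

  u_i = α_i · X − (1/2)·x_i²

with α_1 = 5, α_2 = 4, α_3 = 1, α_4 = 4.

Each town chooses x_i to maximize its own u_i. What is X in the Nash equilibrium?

Town i's FOC: ∂u_i/∂x_i = α_i − x_i = 0, so x_i* = α_i.
NE contributions = (5, 4, 1, 4); X = 14.

14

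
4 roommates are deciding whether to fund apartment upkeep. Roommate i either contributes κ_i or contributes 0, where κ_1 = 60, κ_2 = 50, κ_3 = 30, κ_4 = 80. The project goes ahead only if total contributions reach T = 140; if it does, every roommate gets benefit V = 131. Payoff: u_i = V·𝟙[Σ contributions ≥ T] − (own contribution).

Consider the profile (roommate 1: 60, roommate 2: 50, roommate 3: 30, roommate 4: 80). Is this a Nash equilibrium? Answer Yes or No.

Total = 220 ≥ 140: provided.
Roommate 1 (pledges 60, payoff 71): dropping to 0 → total 160, payoff 131. Profitable deviation.

No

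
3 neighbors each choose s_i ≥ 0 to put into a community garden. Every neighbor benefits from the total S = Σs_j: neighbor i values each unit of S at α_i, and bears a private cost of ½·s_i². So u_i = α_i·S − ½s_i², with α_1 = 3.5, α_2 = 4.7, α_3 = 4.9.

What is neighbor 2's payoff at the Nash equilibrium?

Neighbor i's FOC: ∂u_i/∂s_i = α_i − s_i = 0, so s_i* = α_i.
NE contributions = (3.5, 4.7, 4.9); S = 13.1.
u_2 = α_2·S − ½·(s_2)² = 4.7·13.1 − ½·4.7² = 50.525.

50.525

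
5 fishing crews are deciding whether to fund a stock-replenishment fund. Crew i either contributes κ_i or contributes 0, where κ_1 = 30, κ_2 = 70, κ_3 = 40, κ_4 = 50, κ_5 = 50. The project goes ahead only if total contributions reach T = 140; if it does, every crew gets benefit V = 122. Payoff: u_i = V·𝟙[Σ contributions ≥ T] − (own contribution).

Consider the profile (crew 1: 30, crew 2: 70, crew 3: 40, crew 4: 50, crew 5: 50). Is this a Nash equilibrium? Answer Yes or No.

No

Total = 240 ≥ 140: provided.
Crew 1 (pledges 30, payoff 92): dropping to 0 → total 210, payoff 122. Profitable deviation.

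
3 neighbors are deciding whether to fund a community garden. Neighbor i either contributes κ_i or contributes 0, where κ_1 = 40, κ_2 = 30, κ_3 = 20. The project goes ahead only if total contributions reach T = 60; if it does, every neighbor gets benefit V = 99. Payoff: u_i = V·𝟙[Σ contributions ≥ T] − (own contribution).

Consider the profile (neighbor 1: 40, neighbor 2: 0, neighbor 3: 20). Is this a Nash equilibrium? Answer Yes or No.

Yes

Total = 60 ≥ 60: provided.
Neighbor 1 (pledges 40, payoff 59): dropping to 0 → total 20, payoff 0. No gain.
Neighbor 2 (pledges 0, payoff 99): pledging 30 → total 90, payoff 69. No gain.
Neighbor 3 (pledges 20, payoff 79): dropping to 0 → total 40, payoff 0. No gain.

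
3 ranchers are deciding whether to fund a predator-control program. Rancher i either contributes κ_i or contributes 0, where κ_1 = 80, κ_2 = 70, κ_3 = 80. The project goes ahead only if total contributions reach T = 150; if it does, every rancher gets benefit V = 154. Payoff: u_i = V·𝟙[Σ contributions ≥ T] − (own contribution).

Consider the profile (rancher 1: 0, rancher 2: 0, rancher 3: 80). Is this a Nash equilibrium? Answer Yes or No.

No

Total = 80 < 150: not provided.
Rancher 1 (pledges 0, payoff 0): pledging 80 → total 160, payoff 74. Profitable deviation.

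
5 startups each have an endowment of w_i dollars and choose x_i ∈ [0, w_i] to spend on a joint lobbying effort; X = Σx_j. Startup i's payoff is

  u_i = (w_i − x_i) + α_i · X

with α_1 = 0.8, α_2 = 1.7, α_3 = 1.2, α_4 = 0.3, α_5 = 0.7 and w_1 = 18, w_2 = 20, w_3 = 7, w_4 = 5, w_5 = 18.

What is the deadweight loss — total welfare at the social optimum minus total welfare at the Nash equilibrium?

151.7

∂u_i/∂x_i = α_i − 1, so startup i contributes w_i if α_i > 1, else 0.
α_i > 1 for i ∈ {2, 3}; NE contributions (0, 20, 7, 0, 0), X = 27.
W^NE = Σw_i − X^NE + (Σα_i)·X^NE = 68 + 3.7·27 = 167.9.
Planner: ∂(Σu_j)/∂x_i = Σα_j − 1 = 3.7 > 0, so everyone contributes w_i; X^SO = 68, W^SO = 68 + 3.7·68 = 319.6.
Deadweight loss = 151.7.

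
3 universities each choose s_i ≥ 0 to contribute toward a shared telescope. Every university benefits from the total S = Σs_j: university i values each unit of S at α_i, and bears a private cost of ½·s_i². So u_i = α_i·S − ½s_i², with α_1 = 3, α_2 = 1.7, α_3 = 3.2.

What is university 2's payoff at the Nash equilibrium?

11.985

University i's FOC: ∂u_i/∂s_i = α_i − s_i = 0, so s_i* = α_i.
NE contributions = (3, 1.7, 3.2); S = 7.9.
u_2 = α_2·S − ½·(s_2)² = 1.7·7.9 − ½·1.7² = 11.985.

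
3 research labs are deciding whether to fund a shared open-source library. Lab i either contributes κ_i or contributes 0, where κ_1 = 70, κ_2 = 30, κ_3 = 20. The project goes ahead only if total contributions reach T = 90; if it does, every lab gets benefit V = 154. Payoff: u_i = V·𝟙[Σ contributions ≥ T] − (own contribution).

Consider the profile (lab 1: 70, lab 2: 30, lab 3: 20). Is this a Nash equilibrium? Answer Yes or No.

No

Total = 120 ≥ 90: provided.
Lab 1 (pledges 70, payoff 84): dropping to 0 → total 50, payoff 0. No gain.
Lab 2 (pledges 30, payoff 124): dropping to 0 → total 90, payoff 154. Profitable deviation.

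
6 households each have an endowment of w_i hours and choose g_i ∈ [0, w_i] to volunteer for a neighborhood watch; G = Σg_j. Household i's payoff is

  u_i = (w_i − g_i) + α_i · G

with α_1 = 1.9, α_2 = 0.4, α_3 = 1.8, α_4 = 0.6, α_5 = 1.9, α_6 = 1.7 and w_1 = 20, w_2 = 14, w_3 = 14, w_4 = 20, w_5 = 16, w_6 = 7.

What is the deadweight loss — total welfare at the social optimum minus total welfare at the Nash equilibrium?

∂u_i/∂g_i = α_i − 1, so household i contributes w_i if α_i > 1, else 0.
α_i > 1 for i ∈ {1, 3, 5, 6}; NE contributions (20, 0, 14, 0, 16, 7), G = 57.
W^NE = Σw_i − G^NE + (Σα_i)·G^NE = 91 + 7.3·57 = 507.1.
Planner: ∂(Σu_j)/∂g_i = Σα_j − 1 = 7.3 > 0, so everyone contributes w_i; G^SO = 91, W^SO = 91 + 7.3·91 = 755.3.
Deadweight loss = 248.2.

248.2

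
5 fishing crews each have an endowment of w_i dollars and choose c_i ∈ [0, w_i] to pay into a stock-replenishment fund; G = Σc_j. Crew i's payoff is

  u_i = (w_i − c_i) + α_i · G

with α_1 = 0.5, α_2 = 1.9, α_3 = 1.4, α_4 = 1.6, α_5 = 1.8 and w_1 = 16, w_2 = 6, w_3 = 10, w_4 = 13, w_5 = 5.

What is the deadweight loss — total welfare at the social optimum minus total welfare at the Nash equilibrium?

99.2

∂u_i/∂c_i = α_i − 1, so crew i contributes w_i if α_i > 1, else 0.
α_i > 1 for i ∈ {2, 3, 4, 5}; NE contributions (0, 6, 10, 13, 5), G = 34.
W^NE = Σw_i − G^NE + (Σα_i)·G^NE = 50 + 6.2·34 = 260.8.
Planner: ∂(Σu_j)/∂c_i = Σα_j − 1 = 6.2 > 0, so everyone contributes w_i; G^SO = 50, W^SO = 50 + 6.2·50 = 360.
Deadweight loss = 99.2.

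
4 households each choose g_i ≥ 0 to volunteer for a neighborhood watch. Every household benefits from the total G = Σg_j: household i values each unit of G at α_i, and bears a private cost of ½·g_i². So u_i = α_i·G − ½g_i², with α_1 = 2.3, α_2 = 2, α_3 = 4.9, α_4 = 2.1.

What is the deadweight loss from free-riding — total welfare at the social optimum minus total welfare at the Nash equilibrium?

146.545

Household i's FOC: ∂u_i/∂g_i = α_i − g_i = 0, so g_i* = α_i.
NE contributions = (2.3, 2, 4.9, 2.1); G = 11.3.
W^NE = (Σα)·G − ½Σα_i² = 11.3² − ½·37.71 = 108.835.
Planner sets g_i = Σα_j = 11.3 for every i, so G^SO = 4·11.3 = 45.2.
W^SO = (Σα)·G^SO − ½·4·(Σα)² = (4/2)·11.3² = 255.38.
Deadweight loss = W^SO − W^NE = 146.545.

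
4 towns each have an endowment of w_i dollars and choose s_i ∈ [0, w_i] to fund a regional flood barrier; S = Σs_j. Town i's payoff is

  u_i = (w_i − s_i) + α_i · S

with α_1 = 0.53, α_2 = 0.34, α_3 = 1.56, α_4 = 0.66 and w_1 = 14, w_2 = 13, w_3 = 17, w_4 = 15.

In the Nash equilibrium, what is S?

17

∂u_i/∂s_i = α_i − 1, so town i contributes w_i if α_i > 1, else 0.
α_i > 1 for i ∈ {3}; NE contributions (0, 0, 17, 0), S = 17.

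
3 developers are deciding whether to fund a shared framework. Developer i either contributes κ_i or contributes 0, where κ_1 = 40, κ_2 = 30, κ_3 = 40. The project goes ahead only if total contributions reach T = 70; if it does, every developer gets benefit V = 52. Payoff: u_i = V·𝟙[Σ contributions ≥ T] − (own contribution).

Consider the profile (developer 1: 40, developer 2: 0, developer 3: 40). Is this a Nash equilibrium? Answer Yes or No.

Yes

Total = 80 ≥ 70: provided.
Developer 1 (pledges 40, payoff 12): dropping to 0 → total 40, payoff 0. No gain.
Developer 2 (pledges 0, payoff 52): pledging 30 → total 110, payoff 22. No gain.
Developer 3 (pledges 40, payoff 12): dropping to 0 → total 40, payoff 0. No gain.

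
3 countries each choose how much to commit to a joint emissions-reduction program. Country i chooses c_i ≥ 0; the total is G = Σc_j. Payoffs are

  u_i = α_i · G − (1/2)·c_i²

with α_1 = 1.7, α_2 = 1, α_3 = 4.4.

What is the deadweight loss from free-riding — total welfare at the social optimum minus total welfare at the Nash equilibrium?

Country i's FOC: ∂u_i/∂c_i = α_i − c_i = 0, so c_i* = α_i.
NE contributions = (1.7, 1, 4.4); G = 7.1.
W^NE = (Σα)·G − ½Σα_i² = 7.1² − ½·23.25 = 38.785.
Planner sets c_i = Σα_j = 7.1 for every i, so G^SO = 3·7.1 = 21.3.
W^SO = (Σα)·G^SO − ½·3·(Σα)² = (3/2)·7.1² = 75.615.
Deadweight loss = W^SO − W^NE = 36.83.

36.83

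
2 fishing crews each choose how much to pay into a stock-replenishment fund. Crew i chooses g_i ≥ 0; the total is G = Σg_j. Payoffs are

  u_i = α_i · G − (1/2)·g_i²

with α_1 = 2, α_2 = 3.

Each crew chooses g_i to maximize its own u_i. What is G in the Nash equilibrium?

Crew i's FOC: ∂u_i/∂g_i = α_i − g_i = 0, so g_i* = α_i.
NE contributions = (2, 3); G = 5.

5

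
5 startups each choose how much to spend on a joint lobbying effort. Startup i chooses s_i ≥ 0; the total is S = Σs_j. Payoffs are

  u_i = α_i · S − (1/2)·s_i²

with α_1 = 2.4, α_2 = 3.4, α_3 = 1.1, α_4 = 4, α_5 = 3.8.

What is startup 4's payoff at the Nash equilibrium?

Startup i's FOC: ∂u_i/∂s_i = α_i − s_i = 0, so s_i* = α_i.
NE contributions = (2.4, 3.4, 1.1, 4, 3.8); S = 14.7.
u_4 = α_4·S − ½·(s_4)² = 4·14.7 − ½·4² = 50.8.

50.8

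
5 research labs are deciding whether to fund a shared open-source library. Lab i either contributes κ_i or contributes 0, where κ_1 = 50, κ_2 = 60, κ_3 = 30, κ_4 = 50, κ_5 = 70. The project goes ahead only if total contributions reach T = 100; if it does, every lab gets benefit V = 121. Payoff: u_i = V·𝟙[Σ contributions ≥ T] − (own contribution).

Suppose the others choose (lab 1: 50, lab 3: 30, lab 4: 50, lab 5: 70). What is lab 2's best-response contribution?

0

Others' total = 200 ≥ 100; contributing adds cost 60 for no extra benefit.
Best response: 0.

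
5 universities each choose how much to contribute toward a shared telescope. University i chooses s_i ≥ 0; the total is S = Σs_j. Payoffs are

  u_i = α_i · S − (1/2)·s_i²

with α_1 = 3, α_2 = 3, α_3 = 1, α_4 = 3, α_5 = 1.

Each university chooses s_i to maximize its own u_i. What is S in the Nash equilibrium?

11

University i's FOC: ∂u_i/∂s_i = α_i − s_i = 0, so s_i* = α_i.
NE contributions = (3, 3, 1, 3, 1); S = 11.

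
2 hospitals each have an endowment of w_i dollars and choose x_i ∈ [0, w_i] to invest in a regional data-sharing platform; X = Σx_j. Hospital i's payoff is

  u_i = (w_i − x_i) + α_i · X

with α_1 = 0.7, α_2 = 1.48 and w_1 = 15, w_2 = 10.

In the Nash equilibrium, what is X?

10

∂u_i/∂x_i = α_i − 1, so hospital i contributes w_i if α_i > 1, else 0.
α_i > 1 for i ∈ {2}; NE contributions (0, 10), X = 10.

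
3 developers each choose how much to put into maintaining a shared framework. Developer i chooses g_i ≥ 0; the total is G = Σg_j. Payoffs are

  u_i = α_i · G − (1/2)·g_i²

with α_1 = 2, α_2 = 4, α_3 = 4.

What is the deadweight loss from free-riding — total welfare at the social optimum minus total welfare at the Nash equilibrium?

Developer i's FOC: ∂u_i/∂g_i = α_i − g_i = 0, so g_i* = α_i.
NE contributions = (2, 4, 4); G = 10.
W^NE = (Σα)·G − ½Σα_i² = 10² − ½·36 = 82.
Planner sets g_i = Σα_j = 10 for every i, so G^SO = 3·10 = 30.
W^SO = (Σα)·G^SO − ½·3·(Σα)² = (3/2)·10² = 150.
Deadweight loss = W^SO − W^NE = 68.

68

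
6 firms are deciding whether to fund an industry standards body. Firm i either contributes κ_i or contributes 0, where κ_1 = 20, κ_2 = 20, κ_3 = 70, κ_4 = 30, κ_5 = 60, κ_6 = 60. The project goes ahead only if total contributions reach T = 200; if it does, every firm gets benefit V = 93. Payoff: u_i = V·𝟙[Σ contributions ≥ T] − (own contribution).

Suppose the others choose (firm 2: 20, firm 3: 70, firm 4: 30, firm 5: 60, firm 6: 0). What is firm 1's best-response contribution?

Others' total = 180. Contributing 20 brings total to 200 ≥ 200: gain V − κ_1 = 73.
Best response: 20.

20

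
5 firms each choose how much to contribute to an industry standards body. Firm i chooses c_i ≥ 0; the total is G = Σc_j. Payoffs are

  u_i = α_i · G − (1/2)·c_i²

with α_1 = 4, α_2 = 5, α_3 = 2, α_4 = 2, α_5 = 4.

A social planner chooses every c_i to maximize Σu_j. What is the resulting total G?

85

Planner FOC: ∂(Σu_j)/∂c_i = (Σα_j) − c_i = 0, so c_i^SO = Σα_j = 17 for every i; G^SO = 85.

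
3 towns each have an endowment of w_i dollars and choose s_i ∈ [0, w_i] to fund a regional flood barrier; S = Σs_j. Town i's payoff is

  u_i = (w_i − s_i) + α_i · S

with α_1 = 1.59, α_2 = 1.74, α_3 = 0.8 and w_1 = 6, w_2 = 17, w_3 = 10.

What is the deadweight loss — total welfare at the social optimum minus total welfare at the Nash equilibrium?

31.3

∂u_i/∂s_i = α_i − 1, so town i contributes w_i if α_i > 1, else 0.
α_i > 1 for i ∈ {1, 2}; NE contributions (6, 17, 0), S = 23.
W^NE = Σw_i − S^NE + (Σα_i)·S^NE = 33 + 3.13·23 = 104.99.
Planner: ∂(Σu_j)/∂s_i = Σα_j − 1 = 3.13 > 0, so everyone contributes w_i; S^SO = 33, W^SO = 33 + 3.13·33 = 136.29.
Deadweight loss = 31.3.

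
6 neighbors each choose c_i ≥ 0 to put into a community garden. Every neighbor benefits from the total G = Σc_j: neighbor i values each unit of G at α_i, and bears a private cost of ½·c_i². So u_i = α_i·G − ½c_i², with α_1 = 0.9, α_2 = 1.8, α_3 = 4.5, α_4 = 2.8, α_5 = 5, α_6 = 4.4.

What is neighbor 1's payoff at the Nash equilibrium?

Neighbor i's FOC: ∂u_i/∂c_i = α_i − c_i = 0, so c_i* = α_i.
NE contributions = (0.9, 1.8, 4.5, 2.8, 5, 4.4); G = 19.4.
u_1 = α_1·G − ½·(c_1)² = 0.9·19.4 − ½·0.9² = 17.055.

17.055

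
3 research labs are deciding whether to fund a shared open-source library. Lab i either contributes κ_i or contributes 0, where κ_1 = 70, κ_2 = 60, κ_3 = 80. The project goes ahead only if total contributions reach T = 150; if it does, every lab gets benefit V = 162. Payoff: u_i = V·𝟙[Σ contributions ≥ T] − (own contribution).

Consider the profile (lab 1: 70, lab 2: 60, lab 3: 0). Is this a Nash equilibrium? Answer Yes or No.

No

Total = 130 < 150: not provided.
Lab 1 (pledges 70, payoff -70): dropping to 0 → total 60, payoff 0. Profitable deviation.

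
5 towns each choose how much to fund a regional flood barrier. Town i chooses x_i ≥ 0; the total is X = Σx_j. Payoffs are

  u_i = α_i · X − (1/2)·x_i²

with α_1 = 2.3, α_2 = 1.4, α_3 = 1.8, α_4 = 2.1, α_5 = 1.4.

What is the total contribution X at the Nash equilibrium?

9

Town i's FOC: ∂u_i/∂x_i = α_i − x_i = 0, so x_i* = α_i.
NE contributions = (2.3, 1.4, 1.8, 2.1, 1.4); X = 9.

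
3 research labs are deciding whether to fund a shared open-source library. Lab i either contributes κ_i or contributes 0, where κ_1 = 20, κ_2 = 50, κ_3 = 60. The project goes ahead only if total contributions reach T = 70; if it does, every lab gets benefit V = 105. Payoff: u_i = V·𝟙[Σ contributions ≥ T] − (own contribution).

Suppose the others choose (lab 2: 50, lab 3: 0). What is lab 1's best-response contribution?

20

Others' total = 50. Contributing 20 brings total to 70 ≥ 70: gain V − κ_1 = 85.
Best response: 20.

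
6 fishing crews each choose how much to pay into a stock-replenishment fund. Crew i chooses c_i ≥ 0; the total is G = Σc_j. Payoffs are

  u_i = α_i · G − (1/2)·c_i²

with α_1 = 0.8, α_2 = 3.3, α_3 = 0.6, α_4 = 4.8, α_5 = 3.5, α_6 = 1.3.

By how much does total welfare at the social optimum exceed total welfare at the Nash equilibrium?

Crew i's FOC: ∂u_i/∂c_i = α_i − c_i = 0, so c_i* = α_i.
NE contributions = (0.8, 3.3, 0.6, 4.8, 3.5, 1.3); G = 14.3.
W^NE = (Σα)·G − ½Σα_i² = 14.3² − ½·48.87 = 180.055.
Planner sets c_i = Σα_j = 14.3 for every i, so G^SO = 6·14.3 = 85.8.
W^SO = (Σα)·G^SO − ½·6·(Σα)² = (6/2)·14.3² = 613.47.
Deadweight loss = W^SO − W^NE = 433.415.

433.415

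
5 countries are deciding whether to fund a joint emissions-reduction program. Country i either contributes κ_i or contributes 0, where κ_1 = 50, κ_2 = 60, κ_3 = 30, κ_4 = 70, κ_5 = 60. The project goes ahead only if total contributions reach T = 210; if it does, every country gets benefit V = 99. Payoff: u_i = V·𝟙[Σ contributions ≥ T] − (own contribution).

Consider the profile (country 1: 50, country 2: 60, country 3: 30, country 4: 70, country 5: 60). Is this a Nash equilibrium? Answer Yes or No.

No

Total = 270 ≥ 210: provided.
Country 1 (pledges 50, payoff 49): dropping to 0 → total 220, payoff 99. Profitable deviation.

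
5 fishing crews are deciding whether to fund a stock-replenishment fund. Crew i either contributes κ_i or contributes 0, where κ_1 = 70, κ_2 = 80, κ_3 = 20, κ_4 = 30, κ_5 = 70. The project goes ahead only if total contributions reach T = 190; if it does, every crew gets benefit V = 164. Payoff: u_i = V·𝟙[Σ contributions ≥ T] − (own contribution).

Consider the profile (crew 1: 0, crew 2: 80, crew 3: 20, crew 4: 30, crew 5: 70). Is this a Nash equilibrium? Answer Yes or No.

Total = 200 ≥ 190: provided.
Crew 1 (pledges 0, payoff 164): pledging 70 → total 270, payoff 94. No gain.
Crew 2 (pledges 80, payoff 84): dropping to 0 → total 120, payoff 0. No gain.
Crew 3 (pledges 20, payoff 144): dropping to 0 → total 180, payoff 0. No gain.
Crew 4 (pledges 30, payoff 134): dropping to 0 → total 170, payoff 0. No gain.
Crew 5 (pledges 70, payoff 94): dropping to 0 → total 130, payoff 0. No gain.

Yes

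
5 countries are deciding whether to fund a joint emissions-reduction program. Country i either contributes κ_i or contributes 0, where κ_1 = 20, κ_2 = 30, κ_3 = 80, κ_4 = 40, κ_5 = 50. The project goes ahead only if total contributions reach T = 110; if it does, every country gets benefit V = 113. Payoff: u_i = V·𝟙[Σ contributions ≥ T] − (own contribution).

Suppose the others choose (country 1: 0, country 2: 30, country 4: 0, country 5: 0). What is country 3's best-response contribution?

Others' total = 30. Contributing 80 brings total to 110 ≥ 110: gain V − κ_3 = 33.
Best response: 80.

80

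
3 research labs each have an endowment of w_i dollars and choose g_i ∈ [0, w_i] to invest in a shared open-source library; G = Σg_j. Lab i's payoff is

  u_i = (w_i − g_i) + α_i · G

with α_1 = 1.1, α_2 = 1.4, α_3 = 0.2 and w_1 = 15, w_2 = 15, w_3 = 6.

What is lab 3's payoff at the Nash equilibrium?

∂u_i/∂g_i = α_i − 1, so lab i contributes w_i if α_i > 1, else 0.
α_i > 1 for i ∈ {1, 2}; NE contributions (15, 15, 0), G = 30.
u_3 = (6 − 0) + 0.2·30 = 12.

12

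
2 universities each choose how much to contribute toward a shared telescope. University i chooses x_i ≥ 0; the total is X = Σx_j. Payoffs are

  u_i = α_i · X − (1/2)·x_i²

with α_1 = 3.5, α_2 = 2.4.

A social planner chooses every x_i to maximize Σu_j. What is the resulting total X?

11.8

Planner FOC: ∂(Σu_j)/∂x_i = (Σα_j) − x_i = 0, so x_i^SO = Σα_j = 5.9 for every i; X^SO = 11.8.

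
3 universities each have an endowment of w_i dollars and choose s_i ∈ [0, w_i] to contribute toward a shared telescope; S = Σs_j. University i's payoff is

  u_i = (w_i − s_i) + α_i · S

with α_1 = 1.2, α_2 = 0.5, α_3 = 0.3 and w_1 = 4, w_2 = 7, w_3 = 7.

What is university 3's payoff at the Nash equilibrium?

8.2

∂u_i/∂s_i = α_i − 1, so university i contributes w_i if α_i > 1, else 0.
α_i > 1 for i ∈ {1}; NE contributions (4, 0, 0), S = 4.
u_3 = (7 − 0) + 0.3·4 = 8.2.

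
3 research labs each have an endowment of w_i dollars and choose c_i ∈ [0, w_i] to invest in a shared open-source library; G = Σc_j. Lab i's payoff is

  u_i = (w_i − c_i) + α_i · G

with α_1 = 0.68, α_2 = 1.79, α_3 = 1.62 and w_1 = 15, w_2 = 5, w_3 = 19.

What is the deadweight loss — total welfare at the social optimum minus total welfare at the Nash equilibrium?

∂u_i/∂c_i = α_i − 1, so lab i contributes w_i if α_i > 1, else 0.
α_i > 1 for i ∈ {2, 3}; NE contributions (0, 5, 19), G = 24.
W^NE = Σw_i − G^NE + (Σα_i)·G^NE = 39 + 3.09·24 = 113.16.
Planner: ∂(Σu_j)/∂c_i = Σα_j − 1 = 3.09 > 0, so everyone contributes w_i; G^SO = 39, W^SO = 39 + 3.09·39 = 159.51.
Deadweight loss = 46.35.

46.35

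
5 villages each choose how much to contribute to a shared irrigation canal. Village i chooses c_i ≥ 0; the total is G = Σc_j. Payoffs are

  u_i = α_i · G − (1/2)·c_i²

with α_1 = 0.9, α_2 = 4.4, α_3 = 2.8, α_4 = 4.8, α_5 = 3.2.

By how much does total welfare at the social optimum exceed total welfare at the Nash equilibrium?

Village i's FOC: ∂u_i/∂c_i = α_i − c_i = 0, so c_i* = α_i.
NE contributions = (0.9, 4.4, 2.8, 4.8, 3.2); G = 16.1.
W^NE = (Σα)·G − ½Σα_i² = 16.1² − ½·61.29 = 228.565.
Planner sets c_i = Σα_j = 16.1 for every i, so G^SO = 5·16.1 = 80.5.
W^SO = (Σα)·G^SO − ½·5·(Σα)² = (5/2)·16.1² = 648.025.
Deadweight loss = W^SO − W^NE = 419.46.

419.46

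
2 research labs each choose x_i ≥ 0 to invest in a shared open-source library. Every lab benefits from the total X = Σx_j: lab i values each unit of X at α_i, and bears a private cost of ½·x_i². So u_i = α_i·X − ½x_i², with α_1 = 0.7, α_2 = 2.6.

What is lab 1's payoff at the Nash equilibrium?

2.065

Lab i's FOC: ∂u_i/∂x_i = α_i − x_i = 0, so x_i* = α_i.
NE contributions = (0.7, 2.6); X = 3.3.
u_1 = α_1·X − ½·(x_1)² = 0.7·3.3 − ½·0.7² = 2.065.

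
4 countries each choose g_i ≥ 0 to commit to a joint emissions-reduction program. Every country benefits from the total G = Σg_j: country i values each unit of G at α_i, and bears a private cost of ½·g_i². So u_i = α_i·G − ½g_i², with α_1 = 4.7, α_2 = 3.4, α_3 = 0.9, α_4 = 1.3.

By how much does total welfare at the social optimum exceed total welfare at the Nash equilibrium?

Country i's FOC: ∂u_i/∂g_i = α_i − g_i = 0, so g_i* = α_i.
NE contributions = (4.7, 3.4, 0.9, 1.3); G = 10.3.
W^NE = (Σα)·G − ½Σα_i² = 10.3² − ½·36.15 = 88.015.
Planner sets g_i = Σα_j = 10.3 for every i, so G^SO = 4·10.3 = 41.2.
W^SO = (Σα)·G^SO − ½·4·(Σα)² = (4/2)·10.3² = 212.18.
Deadweight loss = W^SO − W^NE = 124.165.

124.165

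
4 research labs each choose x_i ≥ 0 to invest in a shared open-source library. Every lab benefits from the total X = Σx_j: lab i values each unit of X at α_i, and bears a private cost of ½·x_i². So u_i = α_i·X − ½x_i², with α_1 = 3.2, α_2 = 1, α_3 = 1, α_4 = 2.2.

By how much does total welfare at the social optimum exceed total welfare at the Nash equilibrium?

Lab i's FOC: ∂u_i/∂x_i = α_i − x_i = 0, so x_i* = α_i.
NE contributions = (3.2, 1, 1, 2.2); X = 7.4.
W^NE = (Σα)·X − ½Σα_i² = 7.4² − ½·17.08 = 46.22.
Planner sets x_i = Σα_j = 7.4 for every i, so X^SO = 4·7.4 = 29.6.
W^SO = (Σα)·X^SO − ½·4·(Σα)² = (4/2)·7.4² = 109.52.
Deadweight loss = W^SO − W^NE = 63.3.

63.3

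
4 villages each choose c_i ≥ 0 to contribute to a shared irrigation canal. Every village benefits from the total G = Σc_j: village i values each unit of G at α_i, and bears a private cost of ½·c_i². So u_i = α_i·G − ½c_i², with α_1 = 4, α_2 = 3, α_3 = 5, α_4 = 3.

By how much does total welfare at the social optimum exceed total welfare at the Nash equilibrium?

254.5

Village i's FOC: ∂u_i/∂c_i = α_i − c_i = 0, so c_i* = α_i.
NE contributions = (4, 3, 5, 3); G = 15.
W^NE = (Σα)·G − ½Σα_i² = 15² − ½·59 = 195.5.
Planner sets c_i = Σα_j = 15 for every i, so G^SO = 4·15 = 60.
W^SO = (Σα)·G^SO − ½·4·(Σα)² = (4/2)·15² = 450.
Deadweight loss = W^SO − W^NE = 254.5.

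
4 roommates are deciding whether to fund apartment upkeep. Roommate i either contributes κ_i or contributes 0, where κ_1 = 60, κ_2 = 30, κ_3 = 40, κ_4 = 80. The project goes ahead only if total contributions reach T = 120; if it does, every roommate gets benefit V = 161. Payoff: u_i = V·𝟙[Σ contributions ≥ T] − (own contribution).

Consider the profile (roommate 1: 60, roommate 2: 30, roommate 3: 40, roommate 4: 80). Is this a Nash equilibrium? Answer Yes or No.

No

Total = 210 ≥ 120: provided.
Roommate 1 (pledges 60, payoff 101): dropping to 0 → total 150, payoff 161. Profitable deviation.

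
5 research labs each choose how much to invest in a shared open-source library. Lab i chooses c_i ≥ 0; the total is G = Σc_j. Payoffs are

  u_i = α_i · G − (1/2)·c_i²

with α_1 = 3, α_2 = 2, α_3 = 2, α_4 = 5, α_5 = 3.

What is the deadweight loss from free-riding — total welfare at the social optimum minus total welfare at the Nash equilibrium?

Lab i's FOC: ∂u_i/∂c_i = α_i − c_i = 0, so c_i* = α_i.
NE contributions = (3, 2, 2, 5, 3); G = 15.
W^NE = (Σα)·G − ½Σα_i² = 15² − ½·51 = 199.5.
Planner sets c_i = Σα_j = 15 for every i, so G^SO = 5·15 = 75.
W^SO = (Σα)·G^SO − ½·5·(Σα)² = (5/2)·15² = 562.5.
Deadweight loss = W^SO − W^NE = 363.

363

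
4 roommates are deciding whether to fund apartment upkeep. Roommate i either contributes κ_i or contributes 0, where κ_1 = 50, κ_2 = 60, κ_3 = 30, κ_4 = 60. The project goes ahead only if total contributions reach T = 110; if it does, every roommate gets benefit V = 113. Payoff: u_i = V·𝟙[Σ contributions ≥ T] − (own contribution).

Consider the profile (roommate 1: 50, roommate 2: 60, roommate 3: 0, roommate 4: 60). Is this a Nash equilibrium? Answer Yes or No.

Total = 170 ≥ 110: provided.
Roommate 1 (pledges 50, payoff 63): dropping to 0 → total 120, payoff 113. Profitable deviation.

No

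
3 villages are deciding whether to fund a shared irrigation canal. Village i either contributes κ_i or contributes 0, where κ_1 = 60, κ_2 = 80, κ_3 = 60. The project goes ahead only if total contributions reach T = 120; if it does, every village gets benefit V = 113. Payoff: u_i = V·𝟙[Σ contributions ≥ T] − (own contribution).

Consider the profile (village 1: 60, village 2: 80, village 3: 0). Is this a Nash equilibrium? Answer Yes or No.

Yes

Total = 140 ≥ 120: provided.
Village 1 (pledges 60, payoff 53): dropping to 0 → total 80, payoff 0. No gain.
Village 2 (pledges 80, payoff 33): dropping to 0 → total 60, payoff 0. No gain.
Village 3 (pledges 0, payoff 113): pledging 60 → total 200, payoff 53. No gain.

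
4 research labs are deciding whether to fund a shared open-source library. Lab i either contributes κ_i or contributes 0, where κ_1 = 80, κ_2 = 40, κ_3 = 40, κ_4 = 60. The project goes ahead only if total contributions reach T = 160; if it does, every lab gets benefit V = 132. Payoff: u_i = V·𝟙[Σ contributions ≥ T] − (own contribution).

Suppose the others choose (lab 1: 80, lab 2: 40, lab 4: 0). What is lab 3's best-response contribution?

40

Others' total = 120. Contributing 40 brings total to 160 ≥ 160: gain V − κ_3 = 92.
Best response: 40.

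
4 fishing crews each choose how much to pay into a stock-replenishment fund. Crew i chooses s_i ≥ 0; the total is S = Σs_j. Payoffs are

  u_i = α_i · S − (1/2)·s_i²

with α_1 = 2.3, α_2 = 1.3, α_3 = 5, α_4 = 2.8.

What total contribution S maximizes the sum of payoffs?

45.6

Planner FOC: ∂(Σu_j)/∂s_i = (Σα_j) − s_i = 0, so s_i^SO = Σα_j = 11.4 for every i; S^SO = 45.6.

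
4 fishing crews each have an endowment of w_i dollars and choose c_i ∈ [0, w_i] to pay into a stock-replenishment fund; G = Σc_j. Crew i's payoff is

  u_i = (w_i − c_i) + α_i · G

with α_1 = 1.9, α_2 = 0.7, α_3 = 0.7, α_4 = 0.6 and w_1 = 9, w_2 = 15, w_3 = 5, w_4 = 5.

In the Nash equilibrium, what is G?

∂u_i/∂c_i = α_i − 1, so crew i contributes w_i if α_i > 1, else 0.
α_i > 1 for i ∈ {1}; NE contributions (9, 0, 0, 0), G = 9.

9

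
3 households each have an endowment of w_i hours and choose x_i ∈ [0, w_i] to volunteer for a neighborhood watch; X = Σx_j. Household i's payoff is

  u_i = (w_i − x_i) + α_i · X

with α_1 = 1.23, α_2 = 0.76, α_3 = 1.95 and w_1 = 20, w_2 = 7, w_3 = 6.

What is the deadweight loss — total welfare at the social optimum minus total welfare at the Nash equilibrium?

∂u_i/∂x_i = α_i − 1, so household i contributes w_i if α_i > 1, else 0.
α_i > 1 for i ∈ {1, 3}; NE contributions (20, 0, 6), X = 26.
W^NE = Σw_i − X^NE + (Σα_i)·X^NE = 33 + 2.94·26 = 109.44.
Planner: ∂(Σu_j)/∂x_i = Σα_j − 1 = 2.94 > 0, so everyone contributes w_i; X^SO = 33, W^SO = 33 + 2.94·33 = 130.02.
Deadweight loss = 20.58.

20.58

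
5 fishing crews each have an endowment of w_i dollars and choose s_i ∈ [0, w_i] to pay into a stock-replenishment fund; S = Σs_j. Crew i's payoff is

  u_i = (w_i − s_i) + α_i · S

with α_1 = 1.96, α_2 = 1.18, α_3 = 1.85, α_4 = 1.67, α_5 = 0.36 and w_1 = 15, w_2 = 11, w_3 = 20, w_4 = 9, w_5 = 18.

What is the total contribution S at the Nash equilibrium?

∂u_i/∂s_i = α_i − 1, so crew i contributes w_i if α_i > 1, else 0.
α_i > 1 for i ∈ {1, 2, 3, 4}; NE contributions (15, 11, 20, 9, 0), S = 55.

55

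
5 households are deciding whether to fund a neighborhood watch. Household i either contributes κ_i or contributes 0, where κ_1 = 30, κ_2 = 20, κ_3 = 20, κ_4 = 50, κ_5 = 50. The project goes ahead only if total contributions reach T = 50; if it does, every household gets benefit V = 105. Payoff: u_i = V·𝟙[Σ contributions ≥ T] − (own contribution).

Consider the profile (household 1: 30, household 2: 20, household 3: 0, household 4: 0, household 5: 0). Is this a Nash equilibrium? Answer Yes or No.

Yes

Total = 50 ≥ 50: provided.
Household 1 (pledges 30, payoff 75): dropping to 0 → total 20, payoff 0. No gain.
Household 2 (pledges 20, payoff 85): dropping to 0 → total 30, payoff 0. No gain.
Household 3 (pledges 0, payoff 105): pledging 20 → total 70, payoff 85. No gain.
Household 4 (pledges 0, payoff 105): pledging 50 → total 100, payoff 55. No gain.
Household 5 (pledges 0, payoff 105): pledging 50 → total 100, payoff 55. No gain.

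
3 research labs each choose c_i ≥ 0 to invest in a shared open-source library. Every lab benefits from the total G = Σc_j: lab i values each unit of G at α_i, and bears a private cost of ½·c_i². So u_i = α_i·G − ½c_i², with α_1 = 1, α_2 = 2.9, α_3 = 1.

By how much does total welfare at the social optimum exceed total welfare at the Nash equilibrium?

17.21

Lab i's FOC: ∂u_i/∂c_i = α_i − c_i = 0, so c_i* = α_i.
NE contributions = (1, 2.9, 1); G = 4.9.
W^NE = (Σα)·G − ½Σα_i² = 4.9² − ½·10.41 = 18.805.
Planner sets c_i = Σα_j = 4.9 for every i, so G^SO = 3·4.9 = 14.7.
W^SO = (Σα)·G^SO − ½·3·(Σα)² = (3/2)·4.9² = 36.015.
Deadweight loss = W^SO − W^NE = 17.21.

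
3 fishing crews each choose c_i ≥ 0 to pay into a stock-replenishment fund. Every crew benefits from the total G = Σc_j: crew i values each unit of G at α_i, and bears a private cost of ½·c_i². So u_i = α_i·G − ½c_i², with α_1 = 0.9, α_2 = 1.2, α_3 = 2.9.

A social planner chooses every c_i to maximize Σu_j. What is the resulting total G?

Planner FOC: ∂(Σu_j)/∂c_i = (Σα_j) − c_i = 0, so c_i^SO = Σα_j = 5 for every i; G^SO = 15.

15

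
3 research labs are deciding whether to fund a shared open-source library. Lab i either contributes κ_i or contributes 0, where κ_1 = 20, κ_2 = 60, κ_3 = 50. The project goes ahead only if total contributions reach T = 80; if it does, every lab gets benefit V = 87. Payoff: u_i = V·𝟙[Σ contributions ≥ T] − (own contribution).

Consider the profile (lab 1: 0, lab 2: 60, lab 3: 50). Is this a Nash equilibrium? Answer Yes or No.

Yes

Total = 110 ≥ 80: provided.
Lab 1 (pledges 0, payoff 87): pledging 20 → total 130, payoff 67. No gain.
Lab 2 (pledges 60, payoff 27): dropping to 0 → total 50, payoff 0. No gain.
Lab 3 (pledges 50, payoff 37): dropping to 0 → total 60, payoff 0. No gain.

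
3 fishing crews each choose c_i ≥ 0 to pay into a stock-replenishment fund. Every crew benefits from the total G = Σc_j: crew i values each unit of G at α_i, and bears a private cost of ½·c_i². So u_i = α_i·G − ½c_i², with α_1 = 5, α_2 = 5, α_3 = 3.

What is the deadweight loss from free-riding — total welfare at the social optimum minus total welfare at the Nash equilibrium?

114

Crew i's FOC: ∂u_i/∂c_i = α_i − c_i = 0, so c_i* = α_i.
NE contributions = (5, 5, 3); G = 13.
W^NE = (Σα)·G − ½Σα_i² = 13² − ½·59 = 139.5.
Planner sets c_i = Σα_j = 13 for every i, so G^SO = 3·13 = 39.
W^SO = (Σα)·G^SO − ½·3·(Σα)² = (3/2)·13² = 253.5.
Deadweight loss = W^SO − W^NE = 114.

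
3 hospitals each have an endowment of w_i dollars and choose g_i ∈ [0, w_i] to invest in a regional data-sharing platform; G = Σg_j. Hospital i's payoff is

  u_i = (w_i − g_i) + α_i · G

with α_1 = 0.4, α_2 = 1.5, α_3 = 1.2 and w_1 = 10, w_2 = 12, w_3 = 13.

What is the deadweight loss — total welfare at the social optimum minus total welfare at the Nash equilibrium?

∂u_i/∂g_i = α_i − 1, so hospital i contributes w_i if α_i > 1, else 0.
α_i > 1 for i ∈ {2, 3}; NE contributions (0, 12, 13), G = 25.
W^NE = Σw_i − G^NE + (Σα_i)·G^NE = 35 + 2.1·25 = 87.5.
Planner: ∂(Σu_j)/∂g_i = Σα_j − 1 = 2.1 > 0, so everyone contributes w_i; G^SO = 35, W^SO = 35 + 2.1·35 = 108.5.
Deadweight loss = 21.

21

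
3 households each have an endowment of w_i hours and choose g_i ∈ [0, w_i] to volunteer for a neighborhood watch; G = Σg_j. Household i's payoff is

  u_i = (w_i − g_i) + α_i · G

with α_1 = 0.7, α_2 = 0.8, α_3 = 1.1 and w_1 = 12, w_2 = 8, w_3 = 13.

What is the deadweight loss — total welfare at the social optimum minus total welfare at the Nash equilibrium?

32

∂u_i/∂g_i = α_i − 1, so household i contributes w_i if α_i > 1, else 0.
α_i > 1 for i ∈ {3}; NE contributions (0, 0, 13), G = 13.
W^NE = Σw_i − G^NE + (Σα_i)·G^NE = 33 + 1.6·13 = 53.8.
Planner: ∂(Σu_j)/∂g_i = Σα_j − 1 = 1.6 > 0, so everyone contributes w_i; G^SO = 33, W^SO = 33 + 1.6·33 = 85.8.
Deadweight loss = 32.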